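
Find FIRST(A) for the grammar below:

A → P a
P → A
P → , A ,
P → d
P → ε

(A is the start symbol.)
{ ',', 'a', 'd' }

FIRST sets of the other non-terminals involved (by the same procedure, iterated to a fixed point):
  FIRST(P) = { ',', 'a', 'd', ε }

From A → P a:
  - P is a non-terminal: add FIRST(P) \ {ε} = { ',', 'a', 'd' }
    P is nullable, so continue to the next symbol
  - a is a terminal: add 'a' and stop

Collecting: FIRST(A) = { ',', 'a', 'd' }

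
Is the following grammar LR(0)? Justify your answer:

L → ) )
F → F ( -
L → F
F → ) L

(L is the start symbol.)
No. Shift-reduce conflict between [L → F .] and [F → F . ( -]

Augment with L' → L and build the canonical LR(0) collection (I0 = CLOSURE({[L' → . L]}), then GOTO on every symbol after a dot until no new states appear). It has 8 states:
  I0: { [F → . ) L], [F → . F ( -], [L → . ) )], [L → . F], [L' → . L] }  — shift
  I1: { [F → ) . L], [F → . ) L], [F → . F ( -], [L → ) . )], [L → . ) )], [L → . F] }  — shift
  I2: { [F → F . ( -], [L → F .] }  — shift, reduce
  I3: { [L' → L .] }  — accept
  I4: { [F → F ( . -] }  — shift
  I5: { [F → F ( - .] }  — reduce
  I6: { [F → ) . L], [F → . ) L], [F → . F ( -], [L → ) ) .], [L → ) . )], [L → . ) )], [L → . F] }  — shift, reduce
  I7: { [F → ) L .] }  — reduce

Conflict in state I2:
  Shift-reduce conflict between [L → F .] and [F → F . ( -]
So the grammar is NOT LR(0).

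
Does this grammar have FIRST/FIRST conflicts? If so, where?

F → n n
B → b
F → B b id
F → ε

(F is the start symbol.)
No FIRST/FIRST conflicts.

A FIRST/FIRST conflict occurs when two productions N → α and N → β for the same non-terminal have FIRST(α) ∩ FIRST(β) ≠ ∅ (with ε ∈ FIRST of a nullable right-hand side, so two nullable alternatives also conflict).

FIRST sets of the non-terminals at (or reachable through a nullable prefix from) the front of some alternative:
  FIRST(B) = { 'b' }

Productions for F:
  F → n n: FIRST = { 'n' }
  F → B b id: FIRST = { 'b' }
  F → ε: FIRST = { ε }
B has only one production, so no FIRST/FIRST conflict is possible there.

All alternatives of each non-terminal have pairwise disjoint FIRST sets.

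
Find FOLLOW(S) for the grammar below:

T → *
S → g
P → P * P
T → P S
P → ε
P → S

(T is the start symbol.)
{ $, '*', 'g' }

To compute FOLLOW(S), find every occurrence of S on a right-hand side N → α S β: add FIRST(β) \ {ε}, and if β is empty or nullable also add FOLLOW(N). Iterate to a fixed point.

In T → P S: S is at the end, add FOLLOW(T)
In P → S: S is at the end, add FOLLOW(P)

The FOLLOW sets referred to above (computed the same way, to a fixed point):
  FOLLOW(T) = { $ }
  FOLLOW(P) = { '*', 'g' }

Taking the union: FOLLOW(S) = { $, '*', 'g' }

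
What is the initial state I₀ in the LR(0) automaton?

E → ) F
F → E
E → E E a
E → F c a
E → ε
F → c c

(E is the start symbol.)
First, augment the grammar with E' → E
I₀ = CLOSURE({ [E' → . E] }):
  [E' → . E] has the dot before E: add [E → . ) F], [E → . E E a], [E → . F c a], [E → .]
  [E → . F c a] has the dot before F: add [F → . E], [F → . c c]
No further items can be added.

I₀ = { [E → . ) F], [E → . E E a], [E → . F c a], [E → .], [E' → . E], [F → . E], [F → . c c] }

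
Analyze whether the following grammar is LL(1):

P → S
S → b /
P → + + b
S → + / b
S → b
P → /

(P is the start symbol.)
No. Predict set conflict for P: { '+' }

A grammar is LL(1) if for each non-terminal N with multiple productions, the predict sets of those productions are pairwise disjoint, where PREDICT(N → α) = (FIRST(α) \ {ε}) ∪ (FOLLOW(N) if α ⇒* ε).

Relevant sets:
  FIRST(S) = { '+', 'b' }

For P:
  PREDICT(P → S) = { '+', 'b' }
  PREDICT(P → '+' '+' b) = { '+' }
  PREDICT(P → '/') = { '/' }
For S:
  PREDICT(S → b '/') = { 'b' }
  PREDICT(S → '+' '/' b) = { '+' }
  PREDICT(S → b) = { 'b' }

Conflict found: Predict set conflict for P: { '+' }
The grammar is NOT LL(1).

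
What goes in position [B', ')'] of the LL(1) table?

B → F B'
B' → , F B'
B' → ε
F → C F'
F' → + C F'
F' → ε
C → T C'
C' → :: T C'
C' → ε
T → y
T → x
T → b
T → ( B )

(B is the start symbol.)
B' → ε

To find M[B', ')'], we find productions for B' where ')' is in the predict set (PREDICT(N → α) = (FIRST(α) \ {ε}) ∪ (FOLLOW(N) if α ⇒* ε)).

Relevant sets:
  FOLLOW(B') = { $, ')' }

B' → , F B': PREDICT = { ',' }
B' → ε: PREDICT = { $, ')' }
  ')' is in predict set, so this production goes in M[B', ')']

M[B', ')'] = B' → ε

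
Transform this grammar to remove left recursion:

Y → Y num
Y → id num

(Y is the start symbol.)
Y is directly left-recursive. The standard transformation for
  A → A α₁ | ... | A α_m | β₁ | ... | β_n
is
  A  → β₁ A' | ... | β_n A'
  A' → α₁ A' | ... | α_m A' | ε

Y → id num becomes Y → id num Y'
Y → Y num becomes Y' → num Y'
Add Y' → ε

Resulting grammar:
Y → id num Y'
Y' → num Y'
Y' → ε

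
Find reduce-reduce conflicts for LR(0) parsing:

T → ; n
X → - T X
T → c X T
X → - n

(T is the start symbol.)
No reduce-reduce conflicts

Augment with T' → T and build the canonical LR(0) collection (I0 = CLOSURE({[T' → . T]}), then GOTO on every symbol after a dot until no new states appear). It has 11 states:
  I0: { [T → . ; n], [T → . c X T], [T' → . T] }  — shift
  I1: { [T → ; . n] }  — shift
  I2: { [T' → T .] }  — accept
  I3: { [T → c . X T], [X → . - T X], [X → . - n] }  — shift
  I4: { [T → . ; n], [T → . c X T], [X → - . T X], [X → - . n] }  — shift
  I5: { [T → . ; n], [T → . c X T], [T → c X . T] }  — shift
  I6: { [T → c X T .] }  — reduce
  I7: { [X → - T . X], [X → . - T X], [X → . - n] }  — shift
  I8: { [X → - n .] }  — reduce
  I9: { [X → - T X .] }  — reduce
  I10: { [T → ; n .] }  — reduce

No state contains more than one complete item.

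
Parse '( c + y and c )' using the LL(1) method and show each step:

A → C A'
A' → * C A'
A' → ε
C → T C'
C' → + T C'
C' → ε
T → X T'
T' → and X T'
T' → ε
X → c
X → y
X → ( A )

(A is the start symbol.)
Stack is shown with the top on the left.

Stack                        Input              Action
------------------------------------------------------
A $                          ( c + y and c ) $  output A → C A'
C A' $                       ( c + y and c ) $  output C → T C'
T C' A' $                    ( c + y and c ) $  output T → X T'
X T' C' A' $                 ( c + y and c ) $  output X → ( A )
( A ) T' C' A' $             ( c + y and c ) $  match '('
A ) T' C' A' $               c + y and c ) $    output A → C A'
C A' ) T' C' A' $            c + y and c ) $    output C → T C'
T C' A' ) T' C' A' $         c + y and c ) $    output T → X T'
X T' C' A' ) T' C' A' $      c + y and c ) $    output X → c
c T' C' A' ) T' C' A' $      c + y and c ) $    match 'c'
T' C' A' ) T' C' A' $        + y and c ) $      output T' → ε
C' A' ) T' C' A' $           + y and c ) $      output C' → + T C'
+ T C' A' ) T' C' A' $       + y and c ) $      match '+'
T C' A' ) T' C' A' $         y and c ) $        output T → X T'
X T' C' A' ) T' C' A' $      y and c ) $        output X → y
y T' C' A' ) T' C' A' $      y and c ) $        match 'y'
T' C' A' ) T' C' A' $        and c ) $          output T' → and X T'
and X T' C' A' ) T' C' A' $  and c ) $          match 'and'
X T' C' A' ) T' C' A' $      c ) $              output X → c
c T' C' A' ) T' C' A' $      c ) $              match 'c'
T' C' A' ) T' C' A' $        ) $                output T' → ε
C' A' ) T' C' A' $           ) $                output C' → ε
A' ) T' C' A' $              ) $                output A' → ε
) T' C' A' $                 ) $                match ')'
T' C' A' $                   $                  output T' → ε
C' A' $                      $                  output C' → ε
A' $                         $                  output A' → ε
$                            $                  accept

The string is accepted.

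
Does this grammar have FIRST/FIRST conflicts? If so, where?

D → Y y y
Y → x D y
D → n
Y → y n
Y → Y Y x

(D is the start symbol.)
Yes. Y → x D y / Y → Y Y x on { 'x' }; Y → y n / Y → Y Y x on { 'y' }

FIRST sets of the non-terminals at (or reachable through a nullable prefix from) the front of some alternative:
  FIRST(Y) = { 'x', 'y' }

Productions for D:
  D → Y y y: FIRST = { 'x', 'y' }
  D → n: FIRST = { 'n' }
Productions for Y:
  Y → x D y: FIRST = { 'x' }
  Y → y n: FIRST = { 'y' }
  Y → Y Y x: FIRST = { 'x', 'y' }

Conflict for Y: Y → x D y and Y → Y Y x
  Overlap: { 'x' }
Conflict for Y: Y → y n and Y → Y Y x
  Overlap: { 'y' }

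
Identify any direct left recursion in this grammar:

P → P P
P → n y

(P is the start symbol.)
Direct left recursion occurs when N → N α for some non-terminal N (the right-hand side begins with the left-hand side itself).

P → P P: LEFT RECURSIVE (starts with P)
P → n y: starts with n

The grammar has direct left recursion on: P.

Answer: Yes, P is left-recursive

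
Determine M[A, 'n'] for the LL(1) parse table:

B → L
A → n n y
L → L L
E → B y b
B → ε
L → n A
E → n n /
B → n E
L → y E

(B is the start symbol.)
To find M[A, 'n'], we find productions for A where 'n' is in the predict set (PREDICT(N → α) = (FIRST(α) \ {ε}) ∪ (FOLLOW(N) if α ⇒* ε)).

A → n n y: PREDICT = { 'n' }
  'n' is in predict set, so this production goes in M[A, 'n']

M[A, 'n'] = A → n n y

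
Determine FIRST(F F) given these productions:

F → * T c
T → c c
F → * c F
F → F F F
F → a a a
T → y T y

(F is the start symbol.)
FIRST sets of the non-terminals involved (from the grammar, by fixed-point iteration):
  FIRST(F) = { '*', 'a' }

To compute FIRST(F F), process the symbols left to right:
Symbol F is a non-terminal. Add FIRST(F) \ {ε} = { '*', 'a' }
F is not nullable (ε ∉ FIRST(F)), so stop here.
FIRST(F F) = { '*', 'a' }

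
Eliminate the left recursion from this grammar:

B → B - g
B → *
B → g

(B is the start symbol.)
B → * B'
B → g B'
B' → - g B'
B' → ε

B is directly left-recursive. The standard transformation for
  A → A α₁ | ... | A α_m | β₁ | ... | β_n
is
  A  → β₁ A' | ... | β_n A'
  A' → α₁ A' | ... | α_m A' | ε

B → * becomes B → * B'
B → g becomes B → g B'
B → B - g becomes B' → - g B'
Add B' → ε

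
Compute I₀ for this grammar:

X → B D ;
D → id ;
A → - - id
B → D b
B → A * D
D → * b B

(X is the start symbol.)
First, augment the grammar with X' → X
I₀ = CLOSURE({ [X' → . X] }):
  [X' → . X] has the dot before X: add [X → . B D ;]
  [X → . B D ;] has the dot before B: add [B → . D b], [B → . A * D]
  [B → . D b] has the dot before D: add [D → . id ;], [D → . * b B]
  [B → . A * D] has the dot before A: add [A → . - - id]
No further items can be added.

I₀ = { [A → . - - id], [B → . A * D], [B → . D b], [D → . * b B], [D → . id ;], [X → . B D ;], [X' → . X] }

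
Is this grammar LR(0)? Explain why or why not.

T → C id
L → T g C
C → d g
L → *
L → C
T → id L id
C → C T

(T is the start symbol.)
No. Shift-reduce conflict between [L → C .] and [C → . d g]

Augment with T' → T and build the canonical LR(0) collection (I0 = CLOSURE({[T' → . T]}), then GOTO on every symbol after a dot until no new states appear). It has 15 states:
  I0: { [C → . C T], [C → . d g], [T → . C id], [T → . id L id], [T' → . T] }  — shift
  I1: { [C → . C T], [C → . d g], [C → C . T], [T → . C id], [T → . id L id], [T → C . id] }  — shift
  I2: { [T' → T .] }  — accept
  I3: { [C → d . g] }  — shift
  I4: { [C → . C T], [C → . d g], [L → . *], [L → . C], [L → . T g C], [T → . C id], [T → . id L id], [T → id . L id] }  — shift
  I5: { [L → * .] }  — reduce
  I6: { [C → . C T], [C → . d g], [C → C . T], [L → C .], [T → . C id], [T → . id L id], [T → C . id] }  — shift, reduce
  I7: { [T → id L . id] }  — shift
  I8: { [L → T . g C] }  — shift
  I9: { [C → . C T], [C → . d g], [L → T g . C] }  — shift
  I10: { [C → . C T], [C → . d g], [C → C . T], [L → T g C .], [T → . C id], [T → . id L id] }  — shift, reduce
  I11: { [C → C T .] }  — reduce
  I12: { [T → id L id .] }  — reduce
  I13: { [C → . C T], [C → . d g], [L → . *], [L → . C], [L → . T g C], [T → . C id], [T → . id L id], [T → C id .], [T → id . L id] }  — shift, reduce
  I14: { [C → d g .] }  — reduce

Conflict in state I6:
  Shift-reduce conflict between [L → C .] and [C → . d g]
So the grammar is NOT LR(0).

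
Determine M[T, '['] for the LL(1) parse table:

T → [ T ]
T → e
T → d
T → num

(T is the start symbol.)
To find M[T, '['], we find productions for T where '[' is in the predict set (PREDICT(N → α) = (FIRST(α) \ {ε}) ∪ (FOLLOW(N) if α ⇒* ε)).

T → [ T ]: PREDICT = { '[' }
  '[' is in predict set, so this production goes in M[T, '[']
T → e: PREDICT = { 'e' }
T → d: PREDICT = { 'd' }
T → num: PREDICT = { 'num' }

M[T, '['] = T → [ T ]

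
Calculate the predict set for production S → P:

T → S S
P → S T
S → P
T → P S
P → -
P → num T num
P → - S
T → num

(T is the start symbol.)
{ '-', 'num' }

PREDICT(S → P) = (FIRST(RHS) \ {ε}) ∪ (FOLLOW(S) if ε ∈ FIRST(RHS), i.e. RHS ⇒* ε)
FIRST(P) = { '-', 'num' }
FIRST(P) = { '-', 'num' }
ε ∉ FIRST(P), so FOLLOW(S) is not added.
PREDICT(S → P) = { '-', 'num' }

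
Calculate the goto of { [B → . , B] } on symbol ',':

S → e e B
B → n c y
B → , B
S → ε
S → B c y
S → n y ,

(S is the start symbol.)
{ [B → , . B], [B → . , B], [B → . n c y] }

GOTO(I, ',') = CLOSURE({ [A → αX.β] : [A → α.Xβ] ∈ I, X = ',' })

Items with dot before ',', with the dot advanced:
  [B → . , B] → [B → , . B]
Closure of the advanced items:
  [B → , . B] has the dot before B: add [B → . n c y], [B → . , B]

GOTO = { [B → , . B], [B → . , B], [B → . n c y] }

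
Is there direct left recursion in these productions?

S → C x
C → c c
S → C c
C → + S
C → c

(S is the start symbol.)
Direct left recursion occurs when N → N α for some non-terminal N (the right-hand side begins with the left-hand side itself).

S → C x: starts with C
C → c c: starts with c
S → C c: starts with C
C → + S: starts with '+'
C → c: starts with c

No direct left recursion found.

Answer: No direct left recursion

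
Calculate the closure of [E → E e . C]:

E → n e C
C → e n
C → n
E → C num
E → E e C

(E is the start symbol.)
To compute CLOSURE, for each item [A → α.Bβ] where B is a non-terminal, add [B → .γ] for all productions B → γ; repeat for the newly added items until nothing changes.

Start with: [E → E e . C]
  [E → E e . C] has the dot before C: add [C → . e n], [C → . n]
No further items can be added.

CLOSURE = { [C → . e n], [C → . n], [E → E e . C] }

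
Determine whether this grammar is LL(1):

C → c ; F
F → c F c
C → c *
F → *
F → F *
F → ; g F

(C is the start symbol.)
A grammar is LL(1) if for each non-terminal N with multiple productions, the predict sets of those productions are pairwise disjoint, where PREDICT(N → α) = (FIRST(α) \ {ε}) ∪ (FOLLOW(N) if α ⇒* ε).

Relevant sets:
  FIRST(F) = { '*', ';', 'c' }

For C:
  PREDICT(C → c ';' F) = { 'c' }
  PREDICT(C → c '*') = { 'c' }
For F:
  PREDICT(F → c F c) = { 'c' }
  PREDICT(F → '*') = { '*' }
  PREDICT(F → F '*') = { '*', ';', 'c' }
  PREDICT(F → ';' g F) = { ';' }

Conflict found: Predict set conflict for C: { 'c' }
The grammar is NOT LL(1).

Answer: No. Predict set conflict for C: { 'c' }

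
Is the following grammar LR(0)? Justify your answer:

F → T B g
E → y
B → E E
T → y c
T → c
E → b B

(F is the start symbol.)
A grammar is LR(0) if no state in the canonical LR(0) collection has:
  - both a shift item (dot before a terminal) and a complete item (shift-reduce conflict), or
  - two or more complete items (reduce-reduce conflict; the accept item [F' → F .] counts as a complete item here).

Augment with F' → F and build the canonical LR(0) collection (I0 = CLOSURE({[F' → . F]}), then GOTO on every symbol after a dot until no new states appear). It has 13 states:
  I0: { [F → . T B g], [F' → . F], [T → . c], [T → . y c] }  — shift
  I1: { [F' → F .] }  — accept
  I2: { [B → . E E], [E → . b B], [E → . y], [F → T . B g] }  — shift
  I3: { [T → c .] }  — reduce
  I4: { [T → y . c] }  — shift
  I5: { [T → y c .] }  — reduce
  I6: { [F → T B . g] }  — shift
  I7: { [B → E . E], [E → . b B], [E → . y] }  — shift
  I8: { [B → . E E], [E → . b B], [E → . y], [E → b . B] }  — shift
  I9: { [E → y .] }  — reduce
  I10: { [E → b B .] }  — reduce
  I11: { [B → E E .] }  — reduce
  I12: { [F → T B g .] }  — reduce

Every state is either a pure shift/goto state or contains exactly one complete item and nothing to shift — no conflicts. The grammar is LR(0).

Answer: Yes, the grammar is LR(0)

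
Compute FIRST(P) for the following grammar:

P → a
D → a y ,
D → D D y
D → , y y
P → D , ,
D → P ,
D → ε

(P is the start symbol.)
{ ',', 'a', 'y' }

FIRST sets of the other non-terminals involved (by the same procedure, iterated to a fixed point):
  FIRST(D) = { ',', 'a', 'y', ε }

From P → a:
  - a is a terminal: add 'a' and stop
From P → D , ,:
  - D is a non-terminal: add FIRST(D) \ {ε} = { ',', 'a', 'y' }
    D is nullable, so continue to the next symbol
  - ',' is a terminal: add ',' and stop

Collecting: FIRST(P) = { ',', 'a', 'y' }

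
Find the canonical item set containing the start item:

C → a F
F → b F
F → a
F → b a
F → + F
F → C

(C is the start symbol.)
First, augment the grammar with C' → C
I₀ = CLOSURE({ [C' → . C] }):
  [C' → . C] has the dot before C: add [C → . a F]
No further items can be added.

I₀ = { [C → . a F], [C' → . C] }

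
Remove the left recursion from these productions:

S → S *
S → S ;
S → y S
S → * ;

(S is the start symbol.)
S is directly left-recursive. The standard transformation for
  A → A α₁ | ... | A α_m | β₁ | ... | β_n
is
  A  → β₁ A' | ... | β_n A'
  A' → α₁ A' | ... | α_m A' | ε

S → y S becomes S → y S S'
S → * ; becomes S → * ; S'
S → S * becomes S' → * S'
S → S ; becomes S' → ; S'
Add S' → ε

Resulting grammar:
S → y S S'
S → * ; S'
S' → * S'
S' → ; S'
S' → ε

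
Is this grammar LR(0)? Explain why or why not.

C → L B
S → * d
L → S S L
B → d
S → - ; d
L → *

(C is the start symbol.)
No. Shift-reduce conflict between [L → * .] and [S → * . d]

Augment with C' → C and build the canonical LR(0) collection (I0 = CLOSURE({[C' → . C]}), then GOTO on every symbol after a dot until no new states appear). It has 14 states:
  I0: { [C → . L B], [C' → . C], [L → . *], [L → . S S L], [S → . * d], [S → . - ; d] }  — shift
  I1: { [L → * .], [S → * . d] }  — shift, reduce
  I2: { [S → - . ; d] }  — shift
  I3: { [C' → C .] }  — accept
  I4: { [B → . d], [C → L . B] }  — shift
  I5: { [L → S . S L], [S → . * d], [S → . - ; d] }  — shift
  I6: { [S → * . d] }  — shift
  I7: { [L → . *], [L → . S S L], [L → S S . L], [S → . * d], [S → . - ; d] }  — shift
  I8: { [L → S S L .] }  — reduce
  I9: { [S → * d .] }  — reduce
  I10: { [C → L B .] }  — reduce
  I11: { [B → d .] }  — reduce
  I12: { [S → - ; . d] }  — shift
  I13: { [S → - ; d .] }  — reduce

Conflict in state I1:
  Shift-reduce conflict between [L → * .] and [S → * . d]
So the grammar is NOT LR(0).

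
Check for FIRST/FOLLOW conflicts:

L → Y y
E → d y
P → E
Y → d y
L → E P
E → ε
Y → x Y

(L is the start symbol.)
A FIRST/FOLLOW conflict occurs when a non-terminal N has a nullable alternative N → β (β ⇒* ε) and another alternative N → α with FIRST(α) ∩ FOLLOW(N) ≠ ∅: on such a lookahead the parser cannot decide between expanding α and letting N vanish via β.

Nullable non-terminals: E, L, P.
FIRST sets used below: FIRST(Y) = { 'd', 'x' }, FIRST(E) = { 'd', ε }, FIRST(P) = { 'd', ε }

E: nullable alternative(s) E → ε; FOLLOW(E) = { $, 'd' }
  E → d y: FIRST \ {ε} = { 'd' } — overlaps FOLLOW(E) on { 'd' }: CONFLICT
  E → ε: FIRST \ {ε} = { } — this is the only nullable alternative, skip

L: nullable alternative(s) L → E P; FOLLOW(L) = { $ }
  L → Y y: FIRST \ {ε} = { 'd', 'x' } — disjoint from FOLLOW(L)
  L → E P: FIRST \ {ε} = { 'd' } — this is the only nullable alternative, skip
P has a nullable alternative but only one production, so nothing to check.

Y has no nullable alternative, so no FIRST/FOLLOW check is needed there.

So the grammar has 1 FIRST/FOLLOW conflict (marked CONFLICT above).

Answer: Yes. E → d y with FOLLOW(E) on { 'd' }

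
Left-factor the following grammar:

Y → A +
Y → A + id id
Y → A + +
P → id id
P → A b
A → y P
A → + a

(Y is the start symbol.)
Left-factoring transforms A → αβ₁ | αβ₂ into A → αA' and A' → β₁ | β₂
(α is the longest common prefix among the alternatives). Repeat until
no nonterminal has two alternatives with a common prefix.

Round 1: Y has alternatives sharing prefix 'A +'. Introduce Y': Y → A + Y'
  Add: Y' → ε
  Add: Y' → id id
  Add: Y' → +

No remaining common prefixes — done.

Resulting grammar:
Y → A + Y'
Y' → ε
Y' → id id
Y' → +
P → id id
P → A b
A → y P
A → + a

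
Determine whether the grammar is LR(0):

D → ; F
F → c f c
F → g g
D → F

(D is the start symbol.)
Augment with D' → D and build the canonical LR(0) collection (I0 = CLOSURE({[D' → . D]}), then GOTO on every symbol after a dot until no new states appear). It has 10 states:
  I0: { [D → . ; F], [D → . F], [D' → . D], [F → . c f c], [F → . g g] }  — shift
  I1: { [D → ; . F], [F → . c f c], [F → . g g] }  — shift
  I2: { [D' → D .] }  — accept
  I3: { [D → F .] }  — reduce
  I4: { [F → c . f c] }  — shift
  I5: { [F → g . g] }  — shift
  I6: { [F → g g .] }  — reduce
  I7: { [F → c f . c] }  — shift
  I8: { [F → c f c .] }  — reduce
  I9: { [D → ; F .] }  — reduce

Every state is either a pure shift/goto state or contains exactly one complete item and nothing to shift — no conflicts. The grammar is LR(0).

Answer: Yes, the grammar is LR(0)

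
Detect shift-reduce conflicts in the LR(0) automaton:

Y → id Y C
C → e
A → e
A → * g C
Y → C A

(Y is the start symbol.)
No shift-reduce conflicts

Augment with Y' → Y and build the canonical LR(0) collection (I0 = CLOSURE({[Y' → . Y]}), then GOTO on every symbol after a dot until no new states appear). It has 12 states:
  I0: { [C → . e], [Y → . C A], [Y → . id Y C], [Y' → . Y] }  — shift
  I1: { [A → . * g C], [A → . e], [Y → C . A] }  — shift
  I2: { [Y' → Y .] }  — accept
  I3: { [C → e .] }  — reduce
  I4: { [C → . e], [Y → . C A], [Y → . id Y C], [Y → id . Y C] }  — shift
  I5: { [C → . e], [Y → id Y . C] }  — shift
  I6: { [Y → id Y C .] }  — reduce
  I7: { [A → * . g C] }  — shift
  I8: { [Y → C A .] }  — reduce
  I9: { [A → e .] }  — reduce
  I10: { [A → * g . C], [C → . e] }  — shift
  I11: { [A → * g C .] }  — reduce

No state contains both a complete item and a shift item.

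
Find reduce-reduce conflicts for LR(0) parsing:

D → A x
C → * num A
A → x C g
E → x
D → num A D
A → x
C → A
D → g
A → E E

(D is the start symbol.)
Augment with D' → D and build the canonical LR(0) collection (I0 = CLOSURE({[D' → . D]}), then GOTO on every symbol after a dot until no new states appear). It has 18 states:
  I0: { [A → . E E], [A → . x C g], [A → . x], [D → . A x], [D → . g], [D → . num A D], [D' → . D], [E → . x] }  — shift
  I1: { [D → A . x] }  — shift
  I2: { [D' → D .] }  — accept
  I3: { [A → E . E], [E → . x] }  — shift
  I4: { [D → g .] }  — reduce
  I5: { [A → . E E], [A → . x C g], [A → . x], [D → num . A D], [E → . x] }  — shift
  I6: { [A → . E E], [A → . x C g], [A → . x], [A → x . C g], [A → x .], [C → . * num A], [C → . A], [E → . x], [E → x .] }  — shift, 2 reduces
  I7: { [C → * . num A] }  — shift
  I8: { [C → A .] }  — reduce
  I9: { [A → x C . g] }  — shift
  I10: { [A → x C g .] }  — reduce
  I11: { [A → . E E], [A → . x C g], [A → . x], [C → * num . A], [E → . x] }  — shift
  I12: { [C → * num A .] }  — reduce
  I13: { [A → . E E], [A → . x C g], [A → . x], [D → . A x], [D → . g], [D → . num A D], [D → num A . D], [E → . x] }  — shift
  I14: { [D → num A D .] }  — reduce
  I15: { [A → E E .] }  — reduce
  I16: { [E → x .] }  — reduce
  I17: { [D → A x .] }  — reduce

I6 contains complete items [A → x .], [E → x .] — reduce-reduce conflict.

Answer: Yes — I6: [A → x .] vs [E → x .]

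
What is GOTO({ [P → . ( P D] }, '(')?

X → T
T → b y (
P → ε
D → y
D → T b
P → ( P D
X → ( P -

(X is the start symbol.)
GOTO(I, '(') = CLOSURE({ [A → αX.β] : [A → α.Xβ] ∈ I, X = '(' })

Items with dot before '(', with the dot advanced:
  [P → . ( P D] → [P → ( . P D]
Closure of the advanced items:
  [P → ( . P D] has the dot before P: add [P → .], [P → . ( P D]

GOTO = { [P → ( . P D], [P → . ( P D], [P → .] }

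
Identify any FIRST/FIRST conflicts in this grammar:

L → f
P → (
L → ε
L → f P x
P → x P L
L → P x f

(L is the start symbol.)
Yes. L → f / L → f P x on { 'f' }

A FIRST/FIRST conflict occurs when two productions N → α and N → β for the same non-terminal have FIRST(α) ∩ FIRST(β) ≠ ∅ (with ε ∈ FIRST of a nullable right-hand side, so two nullable alternatives also conflict).

FIRST sets of the non-terminals at (or reachable through a nullable prefix from) the front of some alternative:
  FIRST(P) = { '(', 'x' }

Productions for L:
  L → f: FIRST = { 'f' }
  L → ε: FIRST = { ε }
  L → f P x: FIRST = { 'f' }
  L → P x f: FIRST = { '(', 'x' }
Productions for P:
  P → (: FIRST = { '(' }
  P → x P L: FIRST = { 'x' }

Conflict for L: L → f and L → f P x
  Overlap: { 'f' }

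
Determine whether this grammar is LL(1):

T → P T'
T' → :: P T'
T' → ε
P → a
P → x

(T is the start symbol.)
A grammar is LL(1) if for each non-terminal N with multiple productions, the predict sets of those productions are pairwise disjoint, where PREDICT(N → α) = (FIRST(α) \ {ε}) ∪ (FOLLOW(N) if α ⇒* ε).

Relevant sets:
  FOLLOW(T') = { $ }

For T':
  PREDICT(T' → :: P T') = { '::' }
  PREDICT(T' → ε) = { $ }
For P:
  PREDICT(P → a) = { 'a' }
  PREDICT(P → x) = { 'x' }
T has a single production, so nothing to check there.

All predict sets are disjoint. The grammar IS LL(1).

Answer: Yes, the grammar is LL(1).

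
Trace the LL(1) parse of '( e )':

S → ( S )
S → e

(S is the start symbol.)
Stack is shown with the top on the left.

Stack    Input    Action
------------------------
S $      ( e ) $  output S → ( S )
( S ) $  ( e ) $  match '('
S ) $    e ) $    output S → e
e ) $    e ) $    match 'e'
) $      ) $      match ')'
$        $        accept

The string is accepted.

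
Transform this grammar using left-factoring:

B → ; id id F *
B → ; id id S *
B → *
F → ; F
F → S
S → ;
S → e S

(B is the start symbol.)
Left-factoring transforms A → αβ₁ | αβ₂ into A → αA' and A' → β₁ | β₂
(α is the longest common prefix among the alternatives). Repeat until
no nonterminal has two alternatives with a common prefix.

Round 1: B has alternatives sharing prefix '; id id'. Introduce B': B → ; id id B'
  Add: B' → F *
  Add: B' → S *

No remaining common prefixes — done.

Resulting grammar:
B → ; id id B'
B' → F *
B' → S *
B → *
F → ; F
F → S
S → ;
S → e S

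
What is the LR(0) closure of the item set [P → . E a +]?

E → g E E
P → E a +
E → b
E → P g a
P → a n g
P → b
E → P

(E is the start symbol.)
{ [E → . P g a], [E → . P], [E → . b], [E → . g E E], [P → . E a +], [P → . a n g], [P → . b] }

To compute CLOSURE, for each item [A → α.Bβ] where B is a non-terminal, add [B → .γ] for all productions B → γ; repeat for the newly added items until nothing changes.

Start with: [P → . E a +]
  [P → . E a +] has the dot before E: add [E → . g E E], [E → . b], [E → . P g a], [E → . P]
  [E → . P g a] has the dot before P: add [P → . a n g], [P → . b]
No further items can be added.

CLOSURE = { [E → . P g a], [E → . P], [E → . b], [E → . g E E], [P → . E a +], [P → . a n g], [P → . b] }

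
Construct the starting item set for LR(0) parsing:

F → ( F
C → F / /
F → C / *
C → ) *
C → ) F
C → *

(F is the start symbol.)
First, augment the grammar with F' → F
I₀ = CLOSURE({ [F' → . F] }):
  [F' → . F] has the dot before F: add [F → . ( F], [F → . C / *]
  [F → . C / *] has the dot before C: add [C → . F / /], [C → . ) *], [C → . ) F], [C → . *]
No further items can be added.

I₀ = { [C → . ) *], [C → . ) F], [C → . *], [C → . F / /], [F → . ( F], [F → . C / *], [F' → . F] }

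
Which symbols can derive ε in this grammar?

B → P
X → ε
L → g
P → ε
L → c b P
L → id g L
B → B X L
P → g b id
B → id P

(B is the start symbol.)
{ 'B', 'P', 'X' }

A non-terminal is nullable if it can derive ε (the empty string): either it has an ε-production, or it has a production whose right-hand side consists entirely of nullable non-terminals.

ε-productions: X → ε, P → ε
So X, P are immediately nullable.
B → P: every symbol on the right is nullable, so B is nullable too.
No further non-terminal can be added: every production for the remaining non-terminals contains a terminal or a non-nullable non-terminal.
Nullable = { 'B', 'P', 'X' }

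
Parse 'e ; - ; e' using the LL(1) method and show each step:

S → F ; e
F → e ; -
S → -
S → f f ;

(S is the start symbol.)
Stack is shown with the top on the left.

Stack        Input        Action
--------------------------------
S $          e ; - ; e $  output S → F ; e
F ; e $      e ; - ; e $  output F → e ; -
e ; - ; e $  e ; - ; e $  match 'e'
; - ; e $    ; - ; e $    match ';'
- ; e $      - ; e $      match '-'
; e $        ; e $        match ';'
e $          e $          match 'e'
$            $            accept

The string is accepted.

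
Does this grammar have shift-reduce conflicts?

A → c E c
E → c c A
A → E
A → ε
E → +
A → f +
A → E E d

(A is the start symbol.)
Yes — I0: [A → .] vs [A → . c E c]; I3: [A → E .] vs [E → . +]; I8: [A → .] vs [A → . c E c]; I10: [A → .] vs [A → . c E c]; I11: [A → E .] vs [A → c E . c]; I13: [A → c E c .] vs [E → c . c A]; I14: [A → .] vs [A → . c E c]

A shift-reduce conflict occurs when an LR(0) state has both:
  - a complete (reduce) item [A → α .] (dot at the end), and
  - a shift item [B → β . c γ] (dot before a terminal).

Augment with A' → A and build the canonical LR(0) collection (I0 = CLOSURE({[A' → . A]}), then GOTO on every symbol after a dot until no new states appear). It has 18 states:
  I0: { [A → . E E d], [A → . E], [A → . c E c], [A → . f +], [A → .], [A' → . A], [E → . +], [E → . c c A] }  — shift, reduce
  I1: { [E → + .] }  — reduce
  I2: { [A' → A .] }  — accept
  I3: { [A → E . E d], [A → E .], [E → . +], [E → . c c A] }  — shift, reduce
  I4: { [A → c . E c], [E → . +], [E → . c c A], [E → c . c A] }  — shift
  I5: { [A → f . +] }  — shift
  I6: { [A → f + .] }  — reduce
  I7: { [A → c E . c] }  — shift
  I8: { [A → . E E d], [A → . E], [A → . c E c], [A → . f +], [A → .], [E → . +], [E → . c c A], [E → c . c A], [E → c c . A] }  — shift, reduce
  I9: { [E → c c A .] }  — reduce
  I10: { [A → . E E d], [A → . E], [A → . c E c], [A → . f +], [A → .], [A → c . E c], [E → . +], [E → . c c A], [E → c . c A], [E → c c . A] }  — shift, reduce
  I11: { [A → E . E d], [A → E .], [A → c E . c], [E → . +], [E → . c c A] }  — shift, reduce
  I12: { [A → E E . d] }  — shift
  I13: { [A → c E c .], [E → c . c A] }  — shift, reduce
  I14: { [A → . E E d], [A → . E], [A → . c E c], [A → . f +], [A → .], [E → . +], [E → . c c A], [E → c c . A] }  — shift, reduce
  I15: { [A → E E d .] }  — reduce
  I16: { [A → c E c .] }  — reduce
  I17: { [E → c . c A] }  — shift

I0 contains reduce item [A → .] and shift items [A → . c E c], [A → . f +], [E → . +], [E → . c c A] — shift-reduce conflict.
I3 contains reduce item [A → E .] and shift items [E → . +], [E → . c c A] — shift-reduce conflict.
I8 contains reduce item [A → .] and shift items [A → . c E c], [A → . f +], [E → . +], [E → . c c A], [E → c . c A] — shift-reduce conflict.
I10 contains reduce item [A → .] and shift items [A → . c E c], [A → . f +], [E → . +], [E → . c c A], [E → c . c A] — shift-reduce conflict.
I11 contains reduce item [A → E .] and shift items [A → c E . c], [E → . +], [E → . c c A] — shift-reduce conflict.
I13 contains reduce item [A → c E c .] and shift item [E → c . c A] — shift-reduce conflict.
I14 contains reduce item [A → .] and shift items [A → . c E c], [A → . f +], [E → . +], [E → . c c A] — shift-reduce conflict.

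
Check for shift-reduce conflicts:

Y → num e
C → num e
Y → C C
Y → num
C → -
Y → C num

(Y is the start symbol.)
A shift-reduce conflict occurs when an LR(0) state has both:
  - a complete (reduce) item [A → α .] (dot at the end), and
  - a shift item [B → β . c γ] (dot before a terminal).

Augment with Y' → Y and build the canonical LR(0) collection (I0 = CLOSURE({[Y' → . Y]}), then GOTO on every symbol after a dot until no new states appear). It has 9 states:
  I0: { [C → . -], [C → . num e], [Y → . C C], [Y → . C num], [Y → . num e], [Y → . num], [Y' → . Y] }  — shift
  I1: { [C → - .] }  — reduce
  I2: { [C → . -], [C → . num e], [Y → C . C], [Y → C . num] }  — shift
  I3: { [Y' → Y .] }  — accept
  I4: { [C → num . e], [Y → num . e], [Y → num .] }  — shift, reduce
  I5: { [C → num e .], [Y → num e .] }  — 2 reduces
  I6: { [Y → C C .] }  — reduce
  I7: { [C → num . e], [Y → C num .] }  — shift, reduce
  I8: { [C → num e .] }  — reduce

I4 contains reduce item [Y → num .] and shift items [C → num . e], [Y → num . e] — shift-reduce conflict.
I7 contains reduce item [Y → C num .] and shift item [C → num . e] — shift-reduce conflict.

Answer: Yes — I4: [Y → num .] vs [C → num . e]; I7: [Y → C num .] vs [C → num . e]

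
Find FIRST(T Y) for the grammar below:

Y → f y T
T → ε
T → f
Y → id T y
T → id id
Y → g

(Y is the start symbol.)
{ 'f', 'g', 'id' }

FIRST sets of the non-terminals involved (from the grammar, by fixed-point iteration):
  FIRST(T) = { 'f', 'id', ε }
  FIRST(Y) = { 'f', 'g', 'id' }

To compute FIRST(T Y), process the symbols left to right:
Symbol T is a non-terminal. Add FIRST(T) \ {ε} = { 'f', 'id' }
T is nullable (ε ∈ FIRST(T)), continue to the next symbol.
Symbol Y is a non-terminal. Add FIRST(Y) \ {ε} = { 'f', 'g', 'id' }
Y is not nullable (ε ∉ FIRST(Y)), so stop here.
FIRST(T Y) = { 'f', 'g', 'id' }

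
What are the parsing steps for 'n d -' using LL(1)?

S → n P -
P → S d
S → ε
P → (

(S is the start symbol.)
Stack is shown with the top on the left.

Stack    Input    Action
------------------------
S $      n d - $  output S → n P -
n P - $  n d - $  match 'n'
P - $    d - $    output P → S d
S d - $  d - $    output S → ε
d - $    d - $    match 'd'
- $      - $      match '-'
$        $        accept

The string is accepted.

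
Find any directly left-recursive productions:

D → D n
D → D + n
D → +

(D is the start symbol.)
Yes, D is left-recursive

D → D n: LEFT RECURSIVE (starts with D)
D → D + n: LEFT RECURSIVE (starts with D)
D → +: starts with '+'

The grammar has direct left recursion on: D.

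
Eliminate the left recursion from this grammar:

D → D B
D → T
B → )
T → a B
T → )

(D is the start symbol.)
D is directly left-recursive. The standard transformation for
  A → A α₁ | ... | A α_m | β₁ | ... | β_n
is
  A  → β₁ A' | ... | β_n A'
  A' → α₁ A' | ... | α_m A' | ε

D → T becomes D → T D'
D → D B becomes D' → B D'
Add D' → ε

Productions for other non-terminals are unchanged:
  B → )
  T → a B
  T → )

Resulting grammar:
D → T D'
D' → B D'
D' → ε
B → )
T → a B
T → )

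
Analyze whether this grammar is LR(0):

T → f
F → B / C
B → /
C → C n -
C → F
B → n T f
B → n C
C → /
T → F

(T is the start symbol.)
A grammar is LR(0) if no state in the canonical LR(0) collection has:
  - both a shift item (dot before a terminal) and a complete item (shift-reduce conflict), or
  - two or more complete items (reduce-reduce conflict; the accept item [T' → T .] counts as a complete item here).

Augment with T' → T and build the canonical LR(0) collection (I0 = CLOSURE({[T' → . T]}), then GOTO on every symbol after a dot until no new states appear). It has 17 states:
  I0: { [B → . /], [B → . n C], [B → . n T f], [F → . B / C], [T → . F], [T → . f], [T' → . T] }  — shift
  I1: { [B → / .] }  — reduce
  I2: { [F → B . / C] }  — shift
  I3: { [T → F .] }  — reduce
  I4: { [T' → T .] }  — accept
  I5: { [T → f .] }  — reduce
  I6: { [B → . /], [B → . n C], [B → . n T f], [B → n . C], [B → n . T f], [C → . /], [C → . C n -], [C → . F], [F → . B / C], [T → . F], [T → . f] }  — shift
  I7: { [B → / .], [C → / .] }  — 2 reduces
  I8: { [B → n C .], [C → C . n -] }  — shift, reduce
  I9: { [C → F .], [T → F .] }  — 2 reduces
  I10: { [B → n T . f] }  — shift
  I11: { [B → n T f .] }  — reduce
  I12: { [C → C n . -] }  — shift
  I13: { [C → C n - .] }  — reduce
  I14: { [B → . /], [B → . n C], [B → . n T f], [C → . /], [C → . C n -], [C → . F], [F → . B / C], [F → B / . C] }  — shift
  I15: { [C → C . n -], [F → B / C .] }  — shift, reduce
  I16: { [C → F .] }  — reduce

Conflict in state I7:
  Reduce-reduce conflict: [B → / .] and [C → / .]
So the grammar is NOT LR(0).

Answer: No. Reduce-reduce conflict: [B → / .] and [C → / .]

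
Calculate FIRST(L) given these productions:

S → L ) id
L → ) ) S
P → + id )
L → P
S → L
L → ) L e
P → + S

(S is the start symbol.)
To compute FIRST(L), examine every production with L on the left-hand side, reading each right-hand side left to right until a non-nullable symbol is reached.

FIRST sets of the other non-terminals involved (by the same procedure, iterated to a fixed point):
  FIRST(P) = { '+' }

From L → ) ) S:
  - ')' is a terminal: add ')' and stop
From L → P:
  - P is a non-terminal: add FIRST(P) \ {ε} = { '+' }
    P is not nullable, so stop
From L → ) L e:
  - ')' is a terminal: add ')' and stop

Collecting: FIRST(L) = { ')', '+' }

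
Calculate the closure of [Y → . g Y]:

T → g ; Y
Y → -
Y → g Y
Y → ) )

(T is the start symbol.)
Start with: [Y → . g Y]
The dot precedes the terminal g, so nothing is added.

CLOSURE = { [Y → . g Y] }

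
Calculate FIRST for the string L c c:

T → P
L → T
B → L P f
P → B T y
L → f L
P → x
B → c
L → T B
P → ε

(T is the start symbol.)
FIRST sets of the non-terminals involved (from the grammar, by fixed-point iteration):
  FIRST(L) = { 'c', 'f', 'x', ε }

To compute FIRST(L c c), process the symbols left to right:
Symbol L is a non-terminal. Add FIRST(L) \ {ε} = { 'c', 'f', 'x' }
L is nullable (ε ∈ FIRST(L)), continue to the next symbol.
Symbol c is a terminal. Add 'c' and stop.
FIRST(L c c) = { 'c', 'f', 'x' }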